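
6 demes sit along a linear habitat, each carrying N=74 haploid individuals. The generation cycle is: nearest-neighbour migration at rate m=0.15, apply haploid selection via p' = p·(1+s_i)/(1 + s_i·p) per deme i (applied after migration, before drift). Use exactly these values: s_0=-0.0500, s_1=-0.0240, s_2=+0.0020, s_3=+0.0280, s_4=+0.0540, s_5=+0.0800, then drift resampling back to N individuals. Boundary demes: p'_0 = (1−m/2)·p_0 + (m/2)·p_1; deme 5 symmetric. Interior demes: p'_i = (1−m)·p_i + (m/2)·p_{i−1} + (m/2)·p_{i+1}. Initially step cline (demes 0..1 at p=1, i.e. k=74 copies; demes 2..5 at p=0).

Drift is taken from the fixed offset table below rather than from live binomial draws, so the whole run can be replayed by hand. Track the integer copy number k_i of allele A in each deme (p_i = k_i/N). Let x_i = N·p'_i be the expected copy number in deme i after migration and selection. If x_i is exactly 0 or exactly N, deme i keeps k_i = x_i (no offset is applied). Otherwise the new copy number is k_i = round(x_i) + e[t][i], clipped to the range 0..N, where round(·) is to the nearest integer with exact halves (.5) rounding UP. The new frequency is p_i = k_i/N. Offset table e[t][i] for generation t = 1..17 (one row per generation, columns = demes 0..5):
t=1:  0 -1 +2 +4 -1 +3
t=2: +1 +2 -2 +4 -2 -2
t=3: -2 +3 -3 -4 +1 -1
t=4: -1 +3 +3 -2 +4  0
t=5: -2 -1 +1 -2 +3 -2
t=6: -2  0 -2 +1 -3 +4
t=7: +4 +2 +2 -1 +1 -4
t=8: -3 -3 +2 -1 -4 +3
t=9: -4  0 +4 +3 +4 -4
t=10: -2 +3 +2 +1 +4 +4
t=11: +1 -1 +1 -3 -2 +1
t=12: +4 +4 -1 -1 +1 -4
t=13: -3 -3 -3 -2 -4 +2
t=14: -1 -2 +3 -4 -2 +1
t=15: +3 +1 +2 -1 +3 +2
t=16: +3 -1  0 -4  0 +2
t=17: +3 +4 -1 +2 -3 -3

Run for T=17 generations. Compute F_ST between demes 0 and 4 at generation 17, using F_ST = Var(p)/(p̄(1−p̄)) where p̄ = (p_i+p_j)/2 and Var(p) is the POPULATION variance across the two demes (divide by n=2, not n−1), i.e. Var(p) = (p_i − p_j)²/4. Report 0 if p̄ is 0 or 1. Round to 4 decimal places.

0.4689

t=0: k=[74 74 0 0 0 0]
t=1: x=[74.0000 68.3240 5.5603 0.0000 0.0000 0.0000] k=[74 67 8 0 0 0]
t=2: x=[73.4476 62.8723 11.8449 0.6167 0.0000 0.0000] k=[74 65 10 5 0 0]
t=3: x=[73.2898 61.2964 13.7724 5.1303 0.3951 0.0000] k=[71 64 11 1 1 0]
t=4: x=[70.2988 60.2806 14.2480 1.7978 0.9743 0.0810] k=[69 63 17 0 5 0]
t=5: x=[68.2853 59.7222 19.2034 1.6951 4.4657 0.4048] k=[66 59 20 0 7 0]
t=6: x=[65.0804 56.2746 21.4554 2.0801 6.2442 0.5667] k=[63 56 19 3 3 5]
t=7: x=[61.9671 53.3907 20.6047 4.3107 3.3125 5.2107] k=[66 55 23 3 4 1]
t=8: x=[64.7685 53.0622 23.9323 4.6950 3.8893 1.3213] k=[62 50 26 4 0 4]
t=9: x=[60.5445 48.6971 26.1838 5.4887 0.6321 3.9801] k=[57 49 30 8 5 0]
t=10: x=[55.7027 47.7651 29.8106 9.6545 5.0939 0.4048] k=[54 51 32 11 9 4]
t=11: x=[53.0124 49.4027 31.8863 12.7131 9.1900 4.7028] k=[54 48 33 10 7 6]
t=12: x=[52.7823 46.9092 32.4364 11.7708 7.4970 6.5182] k=[57 51 31 11 8 3]
t=13: x=[55.8568 49.5540 31.0360 12.5604 8.2268 3.6317] k=[53 47 28 11 4 6]
t=14: x=[51.7603 45.6011 28.1849 12.0255 4.9107 6.2783] k=[51 44 31 8 3 7]
t=15: x=[49.6444 43.1138 30.2857 9.5779 3.8631 7.1840] k=[53 44 32 9 7 9]
t=16: x=[51.5306 43.3397 31.2111 10.8278 7.6534 9.4674] k=[55 42 31 7 8 11]
t=17: x=[53.2682 41.7086 30.0607 9.0930 8.5393 11.5030] k=[56 46 29 11 6 9]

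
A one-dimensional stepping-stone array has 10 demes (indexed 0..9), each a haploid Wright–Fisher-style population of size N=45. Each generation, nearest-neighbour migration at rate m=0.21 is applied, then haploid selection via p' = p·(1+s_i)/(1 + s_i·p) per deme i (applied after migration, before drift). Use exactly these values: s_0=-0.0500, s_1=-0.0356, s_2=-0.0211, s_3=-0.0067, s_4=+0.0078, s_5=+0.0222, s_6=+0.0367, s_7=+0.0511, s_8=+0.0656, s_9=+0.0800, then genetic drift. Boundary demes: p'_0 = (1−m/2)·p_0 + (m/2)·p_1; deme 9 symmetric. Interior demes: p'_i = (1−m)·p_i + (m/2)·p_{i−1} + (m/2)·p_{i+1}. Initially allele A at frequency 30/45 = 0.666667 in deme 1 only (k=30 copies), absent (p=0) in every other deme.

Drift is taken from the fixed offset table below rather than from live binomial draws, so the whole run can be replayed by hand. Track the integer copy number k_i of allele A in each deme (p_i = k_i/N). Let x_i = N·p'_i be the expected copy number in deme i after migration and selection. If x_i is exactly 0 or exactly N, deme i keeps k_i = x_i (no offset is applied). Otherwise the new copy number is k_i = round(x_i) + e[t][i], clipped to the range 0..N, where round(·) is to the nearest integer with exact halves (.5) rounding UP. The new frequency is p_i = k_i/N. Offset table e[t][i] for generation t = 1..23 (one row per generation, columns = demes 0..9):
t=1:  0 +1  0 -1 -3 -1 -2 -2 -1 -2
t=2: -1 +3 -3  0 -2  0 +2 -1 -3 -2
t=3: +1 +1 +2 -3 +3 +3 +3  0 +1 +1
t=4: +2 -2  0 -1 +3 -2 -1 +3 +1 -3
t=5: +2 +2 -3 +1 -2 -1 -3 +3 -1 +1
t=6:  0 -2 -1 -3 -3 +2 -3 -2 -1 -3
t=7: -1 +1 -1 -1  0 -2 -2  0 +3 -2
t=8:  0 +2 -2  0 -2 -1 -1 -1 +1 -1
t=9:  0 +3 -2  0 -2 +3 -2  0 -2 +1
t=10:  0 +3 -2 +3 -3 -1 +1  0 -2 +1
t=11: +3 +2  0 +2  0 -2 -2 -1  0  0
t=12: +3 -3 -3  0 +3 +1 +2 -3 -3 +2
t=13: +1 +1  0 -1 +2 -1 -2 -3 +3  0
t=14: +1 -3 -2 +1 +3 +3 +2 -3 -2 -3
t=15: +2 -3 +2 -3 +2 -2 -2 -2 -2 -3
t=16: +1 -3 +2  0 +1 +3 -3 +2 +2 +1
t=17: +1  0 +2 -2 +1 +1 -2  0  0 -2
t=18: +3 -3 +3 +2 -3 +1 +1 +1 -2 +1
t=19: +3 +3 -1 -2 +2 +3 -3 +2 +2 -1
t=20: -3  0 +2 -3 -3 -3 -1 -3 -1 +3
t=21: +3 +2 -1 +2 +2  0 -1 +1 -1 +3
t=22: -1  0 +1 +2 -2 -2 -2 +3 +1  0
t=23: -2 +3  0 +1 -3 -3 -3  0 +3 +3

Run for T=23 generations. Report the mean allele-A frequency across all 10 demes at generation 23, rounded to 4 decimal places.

0.0711

t=0: k=[0 30 0 0 0 0 0 0 0 0]
t=1: x=[3.0030 23.2930 3.0881 0.0000 0.0000 0.0000 0.0000 0.0000 0.0000 0.0000] k=[3 24 3 0 0 0 0 0 0 0]
t=2: x=[4.9735 19.1900 4.7978 0.3129 0.0000 0.0000 0.0000 0.0000 0.0000 0.0000] k=[4 22 2 0 0 0 0 0 0 0]
t=3: x=[5.6324 17.6199 3.8149 0.2086 0.0000 0.0000 0.0000 0.0000 0.0000 0.0000] k=[7 19 6 0 0 0 0 0 0 0]
t=4: x=[7.9197 15.9993 6.6138 0.6258 0.0000 0.0000 0.0000 0.0000 0.0000 0.0000] k=[10 14 7 0 0 0 0 0 0 0]
t=5: x=[10.0150 12.5149 6.8749 0.7302 0.0000 0.0000 0.0000 0.0000 0.0000 0.0000] k=[12 15 4 2 0 0 0 0 0 0]
t=6: x=[11.8616 13.1895 4.8519 1.9872 0.2116 0.0000 0.0000 0.0000 0.0000 0.0000] k=[12 11 4 0 0 0 0 0 0 0]
t=7: x=[11.4516 10.0836 4.2325 0.4172 0.0000 0.0000 0.0000 0.0000 0.0000 0.0000] k=[10 11 3 0 0 0 0 0 0 0]
t=8: x=[9.7088 9.7748 3.4563 0.3129 0.0000 0.0000 0.0000 0.0000 0.0000 0.0000] k=[10 12 1 0 0 0 0 0 0 0]
t=9: x=[9.8108 10.3434 2.0087 0.1043 0.0000 0.0000 0.0000 0.0000 0.0000 0.0000] k=[10 13 0 0 0 0 0 0 0 0]
t=10: x=[9.9129 11.0157 1.3371 0.0000 0.0000 0.0000 0.0000 0.0000 0.0000 0.0000] k=[10 14 0 0 0 0 0 0 0 0]
t=11: x=[10.0150 11.7919 1.4400 0.0000 0.0000 0.0000 0.0000 0.0000 0.0000 0.0000] k=[13 14 1 0 0 0 0 0 0 0]
t=12: x=[12.6337 12.2049 2.2147 0.1043 0.0000 0.0000 0.0000 0.0000 0.0000 0.0000] k=[16 9 0 0 0 0 0 0 0 0]
t=13: x=[14.7520 8.5364 0.9255 0.0000 0.0000 0.0000 0.0000 0.0000 0.0000 0.0000] k=[16 10 1 0 0 0 0 0 0 0]
t=14: x=[14.8552 9.4123 1.8027 0.1043 0.0000 0.0000 0.0000 0.0000 0.0000 0.0000] k=[16 6 0 1 0 0 0 0 0 0]
t=15: x=[14.4424 6.2231 0.7197 0.7848 0.1058 0.0000 0.0000 0.0000 0.0000 0.0000] k=[16 3 3 0 2 0 0 0 0 0]
t=16: x=[14.1331 4.2242 2.6317 0.5215 1.5919 0.2146 0.0000 0.0000 0.0000 0.0000] k=[15 1 5 1 3 3 0 0 0 0]
t=17: x=[13.0497 2.7935 4.0802 1.6195 2.8104 2.7410 0.3265 0.0000 0.0000 0.0000] k=[14 3 6 0 4 4 0 0 0 0]
t=18: x=[12.3794 4.3262 4.9601 1.0431 3.6057 3.6530 0.4353 0.0000 0.0000 0.0000] k=[15 1 8 3 1 5 1 0 0 0]
t=19: x=[13.0497 3.0988 6.6187 3.2944 1.6423 4.2436 1.3618 0.1104 0.0000 0.0000] k=[16 6 6 1 4 7 0 2 0 0]
t=20: x=[14.4424 6.8372 5.3733 1.8282 4.0284 6.0643 0.9789 1.6578 0.2237 0.0000] k=[11 7 7 0 1 3 0 0 0 0]
t=21: x=[10.1706 7.1981 6.1509 0.8345 1.1134 2.5269 0.3265 0.0000 0.0000 0.0000] k=[13 9 5 3 3 3 0 0 0 0]
t=22: x=[12.1204 8.7418 5.1126 3.1900 3.0218 2.7410 0.3265 0.0000 0.0000 0.0000] k=[11 9 6 5 1 1 0 0 0 0]
t=23: x=[10.3749 8.6391 6.0967 4.6569 1.4307 0.9145 0.1088 0.0000 0.0000 0.0000] k=[8 12 6 6 0 0 0 0 0 0]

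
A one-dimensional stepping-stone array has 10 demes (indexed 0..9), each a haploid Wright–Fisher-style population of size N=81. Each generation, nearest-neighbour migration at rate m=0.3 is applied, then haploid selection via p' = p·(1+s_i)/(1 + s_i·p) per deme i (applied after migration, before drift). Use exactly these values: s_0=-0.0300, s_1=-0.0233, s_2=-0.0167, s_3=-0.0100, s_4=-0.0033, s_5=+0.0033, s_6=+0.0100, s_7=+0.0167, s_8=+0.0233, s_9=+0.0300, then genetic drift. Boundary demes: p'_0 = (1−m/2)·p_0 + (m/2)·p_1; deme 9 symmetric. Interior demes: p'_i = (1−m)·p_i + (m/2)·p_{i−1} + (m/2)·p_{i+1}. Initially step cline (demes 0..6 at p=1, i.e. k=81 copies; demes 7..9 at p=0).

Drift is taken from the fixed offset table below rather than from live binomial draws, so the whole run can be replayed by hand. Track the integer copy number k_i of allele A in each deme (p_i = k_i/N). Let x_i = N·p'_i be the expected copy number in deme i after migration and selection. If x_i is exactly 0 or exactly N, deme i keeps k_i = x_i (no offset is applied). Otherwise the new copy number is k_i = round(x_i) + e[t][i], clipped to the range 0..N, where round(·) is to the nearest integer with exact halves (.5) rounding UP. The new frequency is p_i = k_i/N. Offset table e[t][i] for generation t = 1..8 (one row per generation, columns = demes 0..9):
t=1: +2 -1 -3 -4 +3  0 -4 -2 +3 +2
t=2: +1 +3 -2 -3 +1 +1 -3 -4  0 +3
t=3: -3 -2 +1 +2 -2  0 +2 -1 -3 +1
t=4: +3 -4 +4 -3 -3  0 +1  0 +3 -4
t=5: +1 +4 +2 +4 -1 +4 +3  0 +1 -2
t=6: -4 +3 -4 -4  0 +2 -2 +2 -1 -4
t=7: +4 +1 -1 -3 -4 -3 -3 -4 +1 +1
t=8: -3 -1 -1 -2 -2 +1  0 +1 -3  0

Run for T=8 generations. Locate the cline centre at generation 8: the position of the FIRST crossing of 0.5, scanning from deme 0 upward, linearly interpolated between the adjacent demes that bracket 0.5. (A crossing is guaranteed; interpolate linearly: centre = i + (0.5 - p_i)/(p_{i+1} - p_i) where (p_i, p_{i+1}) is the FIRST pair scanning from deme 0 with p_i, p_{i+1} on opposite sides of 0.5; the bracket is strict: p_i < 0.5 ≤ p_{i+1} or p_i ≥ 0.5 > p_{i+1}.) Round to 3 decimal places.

t=0: k=[81 81 81 81 81 81 81 0 0 0]
t=1: x=[81.0000 81.0000 81.0000 81.0000 81.0000 81.0000 68.9524 12.3220 0.0000 0.0000] k=[81 81 81 81 81 81 65 10 0 0]
t=2: x=[81.0000 81.0000 81.0000 81.0000 81.0000 78.6077 59.3084 16.9711 1.5343 0.0000] k=[81 81 81 81 81 80 56 13 2 0]
t=3: x=[81.0000 81.0000 81.0000 81.0000 80.8495 76.5638 53.3316 18.0311 3.4248 0.3090] k=[81 81 81 81 79 77 55 17 0 1]
t=4: x=[81.0000 81.0000 81.0000 80.6970 78.9935 74.0210 52.7832 20.4017 2.7608 0.8752] k=[81 81 81 78 76 74 54 20 6 0]
t=5: x=[81.0000 81.0000 80.5424 78.1222 75.9845 71.3281 52.0853 23.2737 7.3525 0.9267] k=[81 81 81 81 75 75 55 23 8 0]
t=6: x=[81.0000 81.0000 81.0000 80.0910 75.8842 72.0263 53.3814 25.8406 9.2368 1.2355] k=[81 81 81 76 76 74 51 28 8 0]
t=7: x=[81.0000 81.0000 80.2374 76.7093 75.6836 70.8792 51.1877 28.7564 10.0001 1.2355] k=[81 81 79 74 72 68 48 25 11 2]
t=8: x=[81.0000 80.6929 78.5097 74.3892 71.6728 65.6410 47.7452 26.6453 11.9833 3.4462] k=[81 80 78 72 70 67 48 28 9 3]

6.375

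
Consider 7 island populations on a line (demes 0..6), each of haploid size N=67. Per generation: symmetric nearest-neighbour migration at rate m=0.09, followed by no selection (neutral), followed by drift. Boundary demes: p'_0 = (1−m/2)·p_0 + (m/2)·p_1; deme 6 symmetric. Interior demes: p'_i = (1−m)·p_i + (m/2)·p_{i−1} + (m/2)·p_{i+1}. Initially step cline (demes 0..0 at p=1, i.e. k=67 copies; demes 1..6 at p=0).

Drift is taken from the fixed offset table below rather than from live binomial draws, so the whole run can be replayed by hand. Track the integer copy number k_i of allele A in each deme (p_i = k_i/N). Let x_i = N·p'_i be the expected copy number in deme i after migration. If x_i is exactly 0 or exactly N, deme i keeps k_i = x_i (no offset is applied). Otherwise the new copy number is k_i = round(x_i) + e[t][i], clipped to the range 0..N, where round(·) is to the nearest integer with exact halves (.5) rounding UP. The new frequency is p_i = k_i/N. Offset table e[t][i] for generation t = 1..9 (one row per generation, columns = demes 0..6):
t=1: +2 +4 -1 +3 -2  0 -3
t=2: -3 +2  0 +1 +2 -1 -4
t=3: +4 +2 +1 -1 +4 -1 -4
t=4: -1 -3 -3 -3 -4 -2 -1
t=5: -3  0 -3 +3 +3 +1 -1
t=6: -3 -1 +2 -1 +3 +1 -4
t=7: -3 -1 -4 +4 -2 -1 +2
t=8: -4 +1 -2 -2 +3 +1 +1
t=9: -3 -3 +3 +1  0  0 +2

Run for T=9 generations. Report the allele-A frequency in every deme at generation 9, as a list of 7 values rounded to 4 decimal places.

[0.5224, 0.1940, 0.0597, 0.0448, 0.0448, 0.0000, 0.0000]

t=0: k=[67 0 0 0 0 0 0]
t=1: x=[63.9850 3.0150 0.0000 0.0000 0.0000 0.0000 0.0000] k=[66 7 0 0 0 0 0]
t=2: x=[63.3450 9.3400 0.3150 0.0000 0.0000 0.0000 0.0000] k=[60 11 0 0 0 0 0]
t=3: x=[57.7950 12.7100 0.4950 0.0000 0.0000 0.0000 0.0000] k=[62 15 1 0 0 0 0]
t=4: x=[59.8850 16.4850 1.5850 0.0450 0.0000 0.0000 0.0000] k=[59 13 0 0 0 0 0]
t=5: x=[56.9300 14.4850 0.5850 0.0000 0.0000 0.0000 0.0000] k=[54 14 0 0 0 0 0]
t=6: x=[52.2000 15.1700 0.6300 0.0000 0.0000 0.0000 0.0000] k=[49 14 3 0 0 0 0]
t=7: x=[47.4250 15.0800 3.3600 0.1350 0.0000 0.0000 0.0000] k=[44 14 0 4 0 0 0]
t=8: x=[42.6500 14.7200 0.8100 3.6400 0.1800 0.0000 0.0000] k=[39 16 0 2 3 0 0]
t=9: x=[37.9650 16.3150 0.8100 1.9550 2.8200 0.1350 0.0000] k=[35 13 4 3 3 0 0]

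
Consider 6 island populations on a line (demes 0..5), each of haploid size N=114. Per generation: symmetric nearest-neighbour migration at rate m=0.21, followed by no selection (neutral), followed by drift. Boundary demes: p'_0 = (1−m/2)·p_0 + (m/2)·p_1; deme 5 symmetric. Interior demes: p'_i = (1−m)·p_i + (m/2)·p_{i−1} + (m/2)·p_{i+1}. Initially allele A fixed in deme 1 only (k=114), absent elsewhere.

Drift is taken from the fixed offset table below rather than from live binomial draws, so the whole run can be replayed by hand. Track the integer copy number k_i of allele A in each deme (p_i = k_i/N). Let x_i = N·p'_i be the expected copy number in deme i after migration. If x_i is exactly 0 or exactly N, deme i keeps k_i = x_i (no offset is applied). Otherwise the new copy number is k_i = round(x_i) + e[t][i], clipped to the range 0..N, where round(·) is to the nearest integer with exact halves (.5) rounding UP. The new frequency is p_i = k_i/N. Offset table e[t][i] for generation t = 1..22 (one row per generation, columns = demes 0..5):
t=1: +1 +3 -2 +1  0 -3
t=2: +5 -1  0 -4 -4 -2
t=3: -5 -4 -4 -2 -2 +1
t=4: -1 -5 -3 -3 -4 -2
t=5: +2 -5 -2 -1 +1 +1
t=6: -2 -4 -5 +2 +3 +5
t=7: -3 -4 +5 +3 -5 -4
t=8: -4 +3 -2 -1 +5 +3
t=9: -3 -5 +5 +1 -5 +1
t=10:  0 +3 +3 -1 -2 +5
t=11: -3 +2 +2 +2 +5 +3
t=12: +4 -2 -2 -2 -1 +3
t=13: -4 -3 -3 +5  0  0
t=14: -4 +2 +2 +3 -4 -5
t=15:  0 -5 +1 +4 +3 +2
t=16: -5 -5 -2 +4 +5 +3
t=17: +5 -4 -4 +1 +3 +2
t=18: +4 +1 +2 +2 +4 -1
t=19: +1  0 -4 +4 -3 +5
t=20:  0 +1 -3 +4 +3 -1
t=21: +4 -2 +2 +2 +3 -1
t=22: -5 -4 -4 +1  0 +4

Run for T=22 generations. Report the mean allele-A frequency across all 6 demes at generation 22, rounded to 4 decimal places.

t=0: k=[0 114 0 0 0 0]
t=1: x=[11.9700 90.0600 11.9700 0.0000 0.0000 0.0000] k=[13 93 10 0 0 0]
t=2: x=[21.4000 75.8850 17.6650 1.0500 0.0000 0.0000] k=[26 75 18 0 0 0]
t=3: x=[31.1450 63.8700 22.0950 1.8900 0.0000 0.0000] k=[26 60 18 0 0 0]
t=4: x=[29.5700 52.0200 20.5200 1.8900 0.0000 0.0000] k=[29 47 18 0 0 0]
t=5: x=[30.8900 42.0650 19.1550 1.8900 0.0000 0.0000] k=[33 37 17 1 0 0]
t=6: x=[33.4200 34.4800 17.4200 2.5750 0.1050 0.0000] k=[31 30 12 5 3 0]
t=7: x=[30.8950 28.2150 13.1550 5.5250 2.8950 0.3150] k=[28 24 18 9 0 0]
t=8: x=[27.5800 23.7900 17.6850 9.0000 0.9450 0.0000] k=[24 27 16 8 6 0]
t=9: x=[24.3150 25.5300 16.3150 8.6300 5.5800 0.6300] k=[21 21 21 10 1 2]
t=10: x=[21.0000 21.0000 19.8450 10.2100 2.0500 1.8950] k=[21 24 23 9 0 7]
t=11: x=[21.3150 23.5800 21.6350 9.5250 1.6800 6.2650] k=[18 26 24 12 7 9]
t=12: x=[18.8400 24.9500 22.9500 12.7350 7.7350 8.7900] k=[23 23 21 11 7 12]
t=13: x=[23.0000 22.7900 20.1600 11.6300 7.9450 11.4750] k=[19 20 17 17 8 11]
t=14: x=[19.1050 19.5800 17.3150 16.0550 9.2600 10.6850] k=[15 22 19 19 5 6]
t=15: x=[15.7350 20.9500 19.3150 17.5300 6.5750 5.8950] k=[16 16 20 22 10 8]
t=16: x=[16.0000 16.4200 19.7900 20.5300 11.0500 8.2100] k=[11 11 18 25 16 11]
t=17: x=[11.0000 11.7350 18.0000 23.3200 16.4200 11.5250] k=[16 8 14 24 19 14]
t=18: x=[15.1600 9.4700 14.4200 22.4250 19.0000 14.5250] k=[19 10 16 24 23 14]
t=19: x=[18.0550 11.5750 16.2100 23.0550 22.1600 14.9450] k=[19 12 12 27 19 20]
t=20: x=[18.2650 12.7350 13.5750 24.5850 19.9450 19.8950] k=[18 14 11 29 23 19]
t=21: x=[17.5800 14.1050 13.2050 26.4800 23.2100 19.4200] k=[22 12 15 28 26 18]
t=22: x=[20.9500 13.3650 16.0500 26.4250 25.3700 18.8400] k=[16 9 12 27 25 23]

0.1637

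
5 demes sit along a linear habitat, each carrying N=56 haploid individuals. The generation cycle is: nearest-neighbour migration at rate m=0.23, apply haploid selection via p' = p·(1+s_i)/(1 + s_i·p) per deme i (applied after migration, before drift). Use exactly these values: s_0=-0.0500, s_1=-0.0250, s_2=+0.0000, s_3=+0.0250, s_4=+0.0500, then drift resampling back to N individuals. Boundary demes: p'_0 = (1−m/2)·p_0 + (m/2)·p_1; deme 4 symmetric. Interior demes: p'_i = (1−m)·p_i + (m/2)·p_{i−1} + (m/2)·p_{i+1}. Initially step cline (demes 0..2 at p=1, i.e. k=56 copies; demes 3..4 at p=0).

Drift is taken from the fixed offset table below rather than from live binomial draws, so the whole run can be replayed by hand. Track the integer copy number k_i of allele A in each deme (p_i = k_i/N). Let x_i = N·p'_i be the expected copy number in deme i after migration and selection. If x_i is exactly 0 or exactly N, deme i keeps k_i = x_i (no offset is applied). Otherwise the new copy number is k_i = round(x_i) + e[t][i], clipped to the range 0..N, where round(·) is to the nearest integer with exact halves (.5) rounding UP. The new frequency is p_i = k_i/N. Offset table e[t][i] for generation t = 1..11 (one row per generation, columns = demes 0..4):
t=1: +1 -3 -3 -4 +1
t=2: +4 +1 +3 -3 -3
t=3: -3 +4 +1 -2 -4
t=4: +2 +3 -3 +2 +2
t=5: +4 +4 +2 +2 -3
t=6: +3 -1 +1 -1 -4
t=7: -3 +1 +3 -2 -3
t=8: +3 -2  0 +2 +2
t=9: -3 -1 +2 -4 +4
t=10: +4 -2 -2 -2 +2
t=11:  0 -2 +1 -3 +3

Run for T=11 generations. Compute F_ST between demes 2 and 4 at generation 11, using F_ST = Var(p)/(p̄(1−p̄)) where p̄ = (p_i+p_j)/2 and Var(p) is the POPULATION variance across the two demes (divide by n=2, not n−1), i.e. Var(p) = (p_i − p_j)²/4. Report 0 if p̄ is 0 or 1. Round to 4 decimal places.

0.1277

t=0: k=[56 56 56 0 0]
t=1: x=[56.0000 56.0000 49.5600 6.5821 0.0000] k=[56 56 47 3 0]
t=2: x=[56.0000 54.9390 42.9750 7.8807 0.3621] k=[56 56 46 5 0]
t=3: x=[56.0000 54.8211 42.4350 9.3304 0.6034] k=[56 56 43 7 0]
t=4: x=[56.0000 54.4677 40.3550 10.5447 0.8446] k=[56 56 37 13 3]
t=5: x=[56.0000 53.7612 36.4250 14.8782 4.3414] k=[56 56 38 17 1]
t=6: x=[56.0000 53.8789 37.6550 17.8741 2.9745] k=[56 53 39 17 0]
t=7: x=[55.6370 51.6342 38.0800 17.8741 2.0492] k=[53 53 41 16 0]
t=8: x=[52.8510 51.5167 39.5050 17.3291 1.9288] k=[56 50 40 19 4]
t=9: x=[55.2742 49.3939 38.7350 20.0064 5.9807] k=[52 48 41 16 10]
t=10: x=[51.3249 47.4736 38.9300 18.4895 11.1184] k=[55 45 37 16 13]
t=11: x=[53.7414 45.0081 35.5050 18.3735 13.8473] k=[54 43 37 15 17]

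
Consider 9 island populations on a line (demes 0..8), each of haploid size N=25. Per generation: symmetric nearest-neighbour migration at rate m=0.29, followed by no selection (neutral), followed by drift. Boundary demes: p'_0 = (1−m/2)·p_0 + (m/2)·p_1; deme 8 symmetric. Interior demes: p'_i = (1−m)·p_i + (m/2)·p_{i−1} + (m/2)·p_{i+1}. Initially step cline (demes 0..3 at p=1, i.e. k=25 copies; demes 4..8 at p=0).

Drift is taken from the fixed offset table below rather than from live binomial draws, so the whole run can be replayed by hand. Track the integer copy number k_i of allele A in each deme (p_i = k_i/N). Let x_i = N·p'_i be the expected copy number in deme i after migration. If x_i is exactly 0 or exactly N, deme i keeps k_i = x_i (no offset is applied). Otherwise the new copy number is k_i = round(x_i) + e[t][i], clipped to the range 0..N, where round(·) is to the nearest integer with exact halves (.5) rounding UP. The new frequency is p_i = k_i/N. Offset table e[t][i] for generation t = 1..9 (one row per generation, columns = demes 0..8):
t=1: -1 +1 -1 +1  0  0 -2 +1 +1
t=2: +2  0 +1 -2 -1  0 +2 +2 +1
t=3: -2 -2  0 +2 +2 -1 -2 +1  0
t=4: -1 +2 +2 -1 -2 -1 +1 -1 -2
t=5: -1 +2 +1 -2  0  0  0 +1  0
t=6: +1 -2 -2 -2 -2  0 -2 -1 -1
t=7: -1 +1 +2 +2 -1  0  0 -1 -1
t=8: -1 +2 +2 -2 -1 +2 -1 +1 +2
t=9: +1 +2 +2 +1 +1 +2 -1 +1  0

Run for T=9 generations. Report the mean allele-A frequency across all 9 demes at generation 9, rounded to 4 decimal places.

t=0: k=[25 25 25 25 0 0 0 0 0]
t=1: x=[25.0000 25.0000 25.0000 21.3750 3.6250 0.0000 0.0000 0.0000 0.0000] k=[25 25 25 22 4 0 0 0 0]
t=2: x=[25.0000 25.0000 24.5650 19.8250 6.0300 0.5800 0.0000 0.0000 0.0000] k=[25 25 25 18 5 1 0 0 0]
t=3: x=[25.0000 25.0000 23.9850 17.1300 6.3050 1.4350 0.1450 0.0000 0.0000] k=[25 25 24 19 8 0 0 0 0]
t=4: x=[25.0000 24.8550 23.4200 18.1300 8.4350 1.1600 0.0000 0.0000 0.0000] k=[25 25 25 17 6 0 0 0 0]
t=5: x=[25.0000 25.0000 23.8400 16.5650 6.7250 0.8700 0.0000 0.0000 0.0000] k=[25 25 25 15 7 1 0 0 0]
t=6: x=[25.0000 25.0000 23.5500 15.2900 7.2900 1.7250 0.1450 0.0000 0.0000] k=[25 25 22 13 5 2 0 0 0]
t=7: x=[25.0000 24.5650 21.1300 13.1450 5.7250 2.1450 0.2900 0.0000 0.0000] k=[25 25 23 15 5 2 0 0 0]
t=8: x=[25.0000 24.7100 22.1300 14.7100 6.0150 2.1450 0.2900 0.0000 0.0000] k=[25 25 24 13 5 4 0 0 0]
t=9: x=[25.0000 24.8550 22.5500 13.4350 6.0150 3.5650 0.5800 0.0000 0.0000] k=[25 25 25 14 7 6 0 0 0]

0.4533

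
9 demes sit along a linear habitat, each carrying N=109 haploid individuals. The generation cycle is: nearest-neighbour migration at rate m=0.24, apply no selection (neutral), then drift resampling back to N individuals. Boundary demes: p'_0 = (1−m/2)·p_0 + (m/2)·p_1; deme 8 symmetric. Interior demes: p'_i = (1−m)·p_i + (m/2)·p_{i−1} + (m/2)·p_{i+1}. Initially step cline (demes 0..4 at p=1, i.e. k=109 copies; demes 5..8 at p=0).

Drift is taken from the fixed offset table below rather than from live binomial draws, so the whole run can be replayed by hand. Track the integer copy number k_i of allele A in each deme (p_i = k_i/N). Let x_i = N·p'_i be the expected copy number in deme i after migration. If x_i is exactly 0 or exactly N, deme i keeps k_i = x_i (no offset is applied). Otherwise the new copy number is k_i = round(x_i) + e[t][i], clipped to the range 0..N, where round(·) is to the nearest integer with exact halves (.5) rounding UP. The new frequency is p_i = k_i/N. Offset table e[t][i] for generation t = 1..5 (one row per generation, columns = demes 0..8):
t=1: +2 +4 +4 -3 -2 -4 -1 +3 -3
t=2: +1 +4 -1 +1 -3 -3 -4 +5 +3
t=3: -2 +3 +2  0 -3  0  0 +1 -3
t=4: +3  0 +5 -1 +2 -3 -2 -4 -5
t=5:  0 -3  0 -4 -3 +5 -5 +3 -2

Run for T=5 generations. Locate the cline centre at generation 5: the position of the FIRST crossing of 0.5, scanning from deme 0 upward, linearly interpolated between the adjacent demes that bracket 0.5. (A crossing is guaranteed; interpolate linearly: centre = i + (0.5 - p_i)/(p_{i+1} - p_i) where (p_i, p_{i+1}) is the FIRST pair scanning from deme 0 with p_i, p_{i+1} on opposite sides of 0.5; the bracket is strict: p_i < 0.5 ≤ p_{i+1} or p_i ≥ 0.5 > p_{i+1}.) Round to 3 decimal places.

t=0: k=[109 109 109 109 109 0 0 0 0]
t=1: x=[109.0000 109.0000 109.0000 109.0000 95.9200 13.0800 0.0000 0.0000 0.0000] k=[109 109 109 109 94 9 0 0 0]
t=2: x=[109.0000 109.0000 109.0000 107.2000 85.6000 18.1200 1.0800 0.0000 0.0000] k=[109 109 109 108 83 15 0 0 0]
t=3: x=[109.0000 109.0000 108.8800 105.1200 77.8400 21.3600 1.8000 0.0000 0.0000] k=[109 109 109 105 75 21 2 0 0]
t=4: x=[109.0000 109.0000 108.5200 101.8800 72.1200 25.2000 4.0400 0.2400 0.0000] k=[109 109 109 101 74 22 2 0 0]
t=5: x=[109.0000 109.0000 108.0400 98.7200 71.0000 25.8400 4.1600 0.2400 0.0000] k=[109 109 108 95 68 31 0 3 0]

4.365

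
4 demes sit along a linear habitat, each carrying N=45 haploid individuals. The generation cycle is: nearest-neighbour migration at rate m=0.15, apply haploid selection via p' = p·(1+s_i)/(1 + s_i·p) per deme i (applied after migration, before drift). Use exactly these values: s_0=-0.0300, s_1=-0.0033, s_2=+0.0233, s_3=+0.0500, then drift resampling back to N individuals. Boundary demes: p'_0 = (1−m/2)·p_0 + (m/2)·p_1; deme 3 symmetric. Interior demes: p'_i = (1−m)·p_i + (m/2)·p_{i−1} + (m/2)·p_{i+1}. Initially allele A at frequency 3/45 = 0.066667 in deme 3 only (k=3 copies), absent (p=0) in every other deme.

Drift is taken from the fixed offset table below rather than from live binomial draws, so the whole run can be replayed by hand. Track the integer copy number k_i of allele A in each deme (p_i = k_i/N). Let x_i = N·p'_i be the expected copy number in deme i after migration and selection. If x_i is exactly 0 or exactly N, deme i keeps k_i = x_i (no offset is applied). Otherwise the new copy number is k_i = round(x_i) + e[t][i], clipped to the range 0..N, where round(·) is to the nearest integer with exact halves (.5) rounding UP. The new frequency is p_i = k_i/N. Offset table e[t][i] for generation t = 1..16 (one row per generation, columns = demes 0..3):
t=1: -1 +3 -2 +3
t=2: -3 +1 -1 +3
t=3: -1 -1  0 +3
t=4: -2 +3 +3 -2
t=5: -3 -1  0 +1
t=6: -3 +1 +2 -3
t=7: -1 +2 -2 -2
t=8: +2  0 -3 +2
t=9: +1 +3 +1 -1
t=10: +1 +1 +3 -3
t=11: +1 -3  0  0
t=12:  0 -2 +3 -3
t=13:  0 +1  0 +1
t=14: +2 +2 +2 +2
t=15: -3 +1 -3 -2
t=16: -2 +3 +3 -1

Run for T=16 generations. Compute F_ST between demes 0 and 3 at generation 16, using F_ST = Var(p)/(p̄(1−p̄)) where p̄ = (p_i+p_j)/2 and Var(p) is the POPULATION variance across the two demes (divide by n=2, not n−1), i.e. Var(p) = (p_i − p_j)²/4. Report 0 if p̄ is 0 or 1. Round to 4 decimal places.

0.0079

t=0: k=[0 0 0 3]
t=1: x=[0.0000 0.0000 0.2302 2.9048] k=[0 0 0 6]
t=2: x=[0.0000 0.0000 0.4604 5.7918] k=[0 0 0 9]
t=3: x=[0.0000 0.0000 0.6905 8.6611] k=[0 0 1 12]
t=4: x=[0.0000 0.0748 1.7892 11.5898] k=[0 3 5 10]
t=5: x=[0.2183 2.9160 5.3323 9.9993] k=[0 2 5 11]
t=6: x=[0.1455 2.0685 5.3323 10.9492] k=[0 3 7 8]
t=7: x=[0.2183 3.0655 6.9086 8.2486] k=[0 5 5 6]
t=8: x=[0.3638 4.6113 5.1796 6.1806] k=[2 5 2 8]
t=9: x=[2.1615 4.5365 2.7335 7.8616] k=[3 8 4 7]
t=10: x=[3.2811 7.3048 4.6196 7.0606] k=[4 8 8 4]
t=11: x=[4.1830 7.6789 7.8481 4.4935] k=[5 5 8 4]
t=12: x=[4.8662 5.2098 7.6197 4.4935] k=[5 3 11 1]
t=13: x=[4.7198 3.7387 9.8258 1.8339] k=[5 5 10 3]
t=14: x=[4.8662 5.3594 9.2684 3.6868] k=[7 7 11 6]
t=15: x=[6.8218 7.2798 10.5094 6.6467] k=[4 8 8 5]
t=16: x=[4.1830 7.6789 7.9243 5.4546] k=[2 11 11 4]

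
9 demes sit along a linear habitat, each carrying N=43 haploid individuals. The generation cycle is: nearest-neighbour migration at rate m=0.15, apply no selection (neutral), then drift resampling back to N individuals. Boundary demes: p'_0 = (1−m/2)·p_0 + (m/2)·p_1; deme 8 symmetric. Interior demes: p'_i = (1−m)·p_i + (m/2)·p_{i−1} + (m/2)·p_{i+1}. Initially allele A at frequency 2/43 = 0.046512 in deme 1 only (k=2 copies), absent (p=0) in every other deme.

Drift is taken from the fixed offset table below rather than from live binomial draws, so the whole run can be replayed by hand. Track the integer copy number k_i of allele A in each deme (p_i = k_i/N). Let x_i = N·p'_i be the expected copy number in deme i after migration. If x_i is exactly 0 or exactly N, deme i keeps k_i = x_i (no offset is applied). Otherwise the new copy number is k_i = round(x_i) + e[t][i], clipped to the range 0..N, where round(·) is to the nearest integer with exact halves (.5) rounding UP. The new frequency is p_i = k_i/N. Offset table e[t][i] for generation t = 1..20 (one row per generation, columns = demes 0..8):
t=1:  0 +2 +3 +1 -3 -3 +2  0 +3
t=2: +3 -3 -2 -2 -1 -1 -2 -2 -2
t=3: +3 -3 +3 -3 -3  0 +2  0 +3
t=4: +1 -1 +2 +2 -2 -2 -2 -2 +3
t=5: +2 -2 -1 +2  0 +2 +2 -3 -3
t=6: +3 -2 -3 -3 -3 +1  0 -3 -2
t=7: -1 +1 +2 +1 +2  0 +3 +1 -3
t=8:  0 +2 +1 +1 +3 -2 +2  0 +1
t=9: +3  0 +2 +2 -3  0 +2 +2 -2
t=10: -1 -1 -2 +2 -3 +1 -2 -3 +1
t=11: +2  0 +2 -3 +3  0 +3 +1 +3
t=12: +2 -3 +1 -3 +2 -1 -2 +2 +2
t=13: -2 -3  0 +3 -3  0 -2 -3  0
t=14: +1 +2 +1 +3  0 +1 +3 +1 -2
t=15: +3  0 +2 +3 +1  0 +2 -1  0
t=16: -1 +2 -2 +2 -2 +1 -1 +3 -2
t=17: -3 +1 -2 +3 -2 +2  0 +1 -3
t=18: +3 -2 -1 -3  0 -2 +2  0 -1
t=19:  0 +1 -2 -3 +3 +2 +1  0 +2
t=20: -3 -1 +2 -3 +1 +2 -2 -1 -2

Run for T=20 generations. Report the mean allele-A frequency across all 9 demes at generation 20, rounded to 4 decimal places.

0.0982

t=0: k=[0 2 0 0 0 0 0 0 0]
t=1: x=[0.1500 1.7000 0.1500 0.0000 0.0000 0.0000 0.0000 0.0000 0.0000] k=[0 4 3 0 0 0 0 0 0]
t=2: x=[0.3000 3.6250 2.8500 0.2250 0.0000 0.0000 0.0000 0.0000 0.0000] k=[3 1 1 0 0 0 0 0 0]
t=3: x=[2.8500 1.1500 0.9250 0.0750 0.0000 0.0000 0.0000 0.0000 0.0000] k=[6 0 4 0 0 0 0 0 0]
t=4: x=[5.5500 0.7500 3.4000 0.3000 0.0000 0.0000 0.0000 0.0000 0.0000] k=[7 0 5 2 0 0 0 0 0]
t=5: x=[6.4750 0.9000 4.4000 2.0750 0.1500 0.0000 0.0000 0.0000 0.0000] k=[8 0 3 4 0 0 0 0 0]
t=6: x=[7.4000 0.8250 2.8500 3.6250 0.3000 0.0000 0.0000 0.0000 0.0000] k=[10 0 0 1 0 0 0 0 0]
t=7: x=[9.2500 0.7500 0.0750 0.8500 0.0750 0.0000 0.0000 0.0000 0.0000] k=[8 2 2 2 2 0 0 0 0]
t=8: x=[7.5500 2.4500 2.0000 2.0000 1.8500 0.1500 0.0000 0.0000 0.0000] k=[8 4 3 3 5 0 0 0 0]
t=9: x=[7.7000 4.2250 3.0750 3.1500 4.4750 0.3750 0.0000 0.0000 0.0000] k=[11 4 5 5 1 0 0 0 0]
t=10: x=[10.4750 4.6000 4.9250 4.7000 1.2250 0.0750 0.0000 0.0000 0.0000] k=[9 4 3 7 0 1 0 0 0]
t=11: x=[8.6250 4.3000 3.3750 6.1750 0.6000 0.8500 0.0750 0.0000 0.0000] k=[11 4 5 3 4 1 3 0 0]
t=12: x=[10.4750 4.6000 4.7750 3.2250 3.7000 1.3750 2.6250 0.2250 0.0000] k=[12 2 6 0 6 0 1 2 0]
t=13: x=[11.2500 3.0500 5.2500 0.9000 5.1000 0.5250 1.0000 1.7750 0.1500] k=[9 0 5 4 2 1 0 0 0]
t=14: x=[8.3250 1.0500 4.5500 3.9250 2.0750 1.0000 0.0750 0.0000 0.0000] k=[9 3 6 7 2 2 3 0 0]
t=15: x=[8.5500 3.6750 5.8500 6.5500 2.3750 2.0750 2.7000 0.2250 0.0000] k=[12 4 8 10 3 2 5 0 0]
t=16: x=[11.4000 4.9000 7.8500 9.3250 3.4500 2.3000 4.4000 0.3750 0.0000] k=[10 7 6 11 1 3 3 3 0]
t=17: x=[9.7750 7.1500 6.4500 9.8750 1.9000 2.8500 3.0000 2.7750 0.2250] k=[7 8 4 13 0 5 3 4 0]
t=18: x=[7.0750 7.6250 4.9750 11.3500 1.3500 4.4750 3.2250 3.6250 0.3000] k=[10 6 4 8 1 2 5 4 0]
t=19: x=[9.7000 6.1500 4.4500 7.1750 1.6000 2.1500 4.7000 3.7750 0.3000] k=[10 7 2 4 5 4 6 4 2]
t=20: x=[9.7750 6.8500 2.5250 3.9250 4.8500 4.2250 5.7000 4.0000 2.1500] k=[7 6 5 1 6 6 4 3 0]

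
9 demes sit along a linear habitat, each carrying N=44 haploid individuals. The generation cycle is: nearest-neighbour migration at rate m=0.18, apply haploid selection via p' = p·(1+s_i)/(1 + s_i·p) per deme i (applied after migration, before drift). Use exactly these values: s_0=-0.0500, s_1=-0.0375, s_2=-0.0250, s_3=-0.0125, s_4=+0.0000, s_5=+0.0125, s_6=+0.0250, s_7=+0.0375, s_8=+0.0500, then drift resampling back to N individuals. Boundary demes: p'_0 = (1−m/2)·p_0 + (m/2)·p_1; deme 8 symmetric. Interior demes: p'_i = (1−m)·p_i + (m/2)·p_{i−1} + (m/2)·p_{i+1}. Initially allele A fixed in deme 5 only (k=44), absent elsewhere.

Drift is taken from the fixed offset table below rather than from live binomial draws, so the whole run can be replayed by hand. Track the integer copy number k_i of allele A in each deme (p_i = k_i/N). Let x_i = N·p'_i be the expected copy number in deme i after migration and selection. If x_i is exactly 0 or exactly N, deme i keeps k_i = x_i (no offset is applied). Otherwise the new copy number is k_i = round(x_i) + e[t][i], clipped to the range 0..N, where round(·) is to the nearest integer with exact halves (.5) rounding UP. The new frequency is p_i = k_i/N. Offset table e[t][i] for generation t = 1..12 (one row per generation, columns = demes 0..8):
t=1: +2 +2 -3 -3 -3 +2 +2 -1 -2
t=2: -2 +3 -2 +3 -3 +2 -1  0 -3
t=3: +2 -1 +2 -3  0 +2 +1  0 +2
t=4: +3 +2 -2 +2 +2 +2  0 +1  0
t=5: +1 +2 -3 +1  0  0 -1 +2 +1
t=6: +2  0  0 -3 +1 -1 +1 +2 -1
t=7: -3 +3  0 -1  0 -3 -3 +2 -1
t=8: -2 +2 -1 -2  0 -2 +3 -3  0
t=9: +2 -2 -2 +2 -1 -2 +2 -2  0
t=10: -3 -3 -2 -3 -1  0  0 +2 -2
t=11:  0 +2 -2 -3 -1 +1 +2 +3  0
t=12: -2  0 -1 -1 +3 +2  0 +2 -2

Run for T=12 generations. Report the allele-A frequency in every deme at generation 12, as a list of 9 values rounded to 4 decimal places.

t=0: k=[0 0 0 0 0 44 0 0 0]
t=1: x=[0.0000 0.0000 0.0000 0.0000 3.9600 36.1604 4.0499 0.0000 0.0000] k=[0 0 0 0 1 38 6 0 0]
t=2: x=[0.0000 0.0000 0.0000 0.0889 4.2400 31.8993 8.5082 0.5600 0.0000] k=[0 0 0 3 1 34 8 1 0]
t=3: x=[0.0000 0.0000 0.2633 2.5200 4.1500 28.8138 9.8981 1.5957 0.0945] k=[0 0 2 0 4 31 11 2 2]
t=4: x=[0.0000 0.1733 1.6005 0.5333 6.0700 26.9000 12.2066 2.9084 2.0952] k=[0 2 0 3 8 29 12 4 2]
t=5: x=[0.1710 1.5807 0.4389 3.1431 9.4400 25.7129 13.0354 4.6921 2.2833] k=[1 4 0 4 9 26 12 7 3]
t=6: x=[1.2082 3.2530 0.7023 4.0436 10.0800 23.3462 13.0354 7.3117 3.5146] k=[3 3 1 1 11 22 14 9 3]
t=7: x=[2.8597 2.7208 1.1513 1.8773 11.0900 20.4259 14.5091 9.1745 3.7021] k=[0 6 1 1 11 17 12 11 3]
t=8: x=[0.5133 4.8428 1.4149 1.8773 10.6400 16.1367 12.5806 10.6646 3.8896] k=[0 7 0 0 11 14 16 8 4]
t=9: x=[0.5989 5.5519 0.6145 0.9779 10.2800 14.0284 15.3458 8.6121 4.5554] k=[3 4 0 3 9 12 17 7 5]
t=10: x=[2.9458 3.4272 0.6145 3.2321 8.7300 12.2897 15.8999 7.9571 5.4072] k=[0 0 0 0 8 12 16 10 3]
t=11: x=[0.0000 0.0000 0.0000 0.7111 7.6400 12.1087 15.3458 10.1955 3.7958] k=[0 0 0 0 7 13 17 13 4]
t=12: x=[0.0000 0.0000 0.0000 0.6222 6.9100 12.9331 16.5341 12.8828 5.0230] k=[0 0 0 0 10 15 17 15 3]

[0.0000, 0.0000, 0.0000, 0.0000, 0.2273, 0.3409, 0.3864, 0.3409, 0.0682]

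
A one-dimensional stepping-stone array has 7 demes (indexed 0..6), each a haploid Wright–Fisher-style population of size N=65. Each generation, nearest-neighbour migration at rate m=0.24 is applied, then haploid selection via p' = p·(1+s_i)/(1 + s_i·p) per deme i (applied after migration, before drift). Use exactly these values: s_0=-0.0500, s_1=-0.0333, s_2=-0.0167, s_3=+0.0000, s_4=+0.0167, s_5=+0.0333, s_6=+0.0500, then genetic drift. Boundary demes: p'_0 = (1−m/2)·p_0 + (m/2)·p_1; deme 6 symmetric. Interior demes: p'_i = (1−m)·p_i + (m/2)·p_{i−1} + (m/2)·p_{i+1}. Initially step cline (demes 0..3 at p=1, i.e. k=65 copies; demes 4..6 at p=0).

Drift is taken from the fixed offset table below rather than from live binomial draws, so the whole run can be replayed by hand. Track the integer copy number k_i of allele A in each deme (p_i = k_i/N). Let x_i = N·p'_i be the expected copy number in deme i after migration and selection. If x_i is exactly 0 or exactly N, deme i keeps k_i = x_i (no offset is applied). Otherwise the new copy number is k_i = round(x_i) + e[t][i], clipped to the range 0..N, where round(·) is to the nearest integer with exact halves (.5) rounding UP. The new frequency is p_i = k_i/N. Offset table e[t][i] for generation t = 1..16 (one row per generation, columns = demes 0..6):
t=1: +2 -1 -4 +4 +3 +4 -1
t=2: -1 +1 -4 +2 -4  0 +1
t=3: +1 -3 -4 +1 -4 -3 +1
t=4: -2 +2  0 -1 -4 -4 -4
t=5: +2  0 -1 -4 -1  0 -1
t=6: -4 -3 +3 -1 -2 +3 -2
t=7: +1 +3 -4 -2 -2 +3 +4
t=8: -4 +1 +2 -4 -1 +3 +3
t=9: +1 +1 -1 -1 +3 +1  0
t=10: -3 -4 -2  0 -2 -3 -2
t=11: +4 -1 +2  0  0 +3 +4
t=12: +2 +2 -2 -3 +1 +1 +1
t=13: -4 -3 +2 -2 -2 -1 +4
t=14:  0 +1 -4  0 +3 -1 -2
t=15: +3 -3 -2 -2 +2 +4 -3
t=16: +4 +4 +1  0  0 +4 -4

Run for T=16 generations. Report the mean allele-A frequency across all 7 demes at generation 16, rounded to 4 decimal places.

0.5297

t=0: k=[65 65 65 65 0 0 0]
t=1: x=[65.0000 65.0000 65.0000 57.2000 7.9144 0.0000 0.0000] k=[65 65 65 61 11 0 0]
t=2: x=[65.0000 65.0000 64.5119 55.4800 15.8779 1.3630 0.0000] k=[65 65 61 57 12 1 0]
t=3: x=[65.0000 64.5036 60.9363 52.0800 16.2813 2.2707 0.1260] k=[65 62 57 53 12 0 1]
t=4: x=[64.6212 61.6541 57.0026 48.5600 15.6762 1.6107 0.9234] k=[63 64 57 48 12 0 0]
t=5: x=[63.0241 62.9746 56.6381 44.7600 15.0709 1.4869 0.0000] k=[65 63 56 41 14 1 0]
t=6: x=[64.7474 62.3141 54.8971 39.5600 15.8779 2.5181 0.1260] k=[61 59 58 39 14 6 0]
t=7: x=[60.5521 58.9363 55.7067 38.2800 16.2409 6.4272 0.7556] k=[62 62 52 36 14 9 5]
t=8: x=[61.8498 60.6650 51.0968 35.2800 16.2409 9.3799 5.7298] k=[58 62 53 31 15 12 9]
t=9: x=[58.1729 60.2943 51.2584 31.7200 16.7652 12.3238 9.7577] k=[59 61 50 31 20 13 10]
t=10: x=[58.9650 59.2654 48.8363 31.9600 20.7130 13.8334 10.7920] k=[56 55 47 32 19 11 9]
t=11: x=[55.4704 53.8506 45.9339 32.2400 19.8275 12.0380 9.6335] k=[59 53 48 32 20 15 14]
t=12: x=[57.9646 52.7877 46.4576 32.4800 21.0752 15.8696 14.6667] k=[60 55 44 29 22 17 16]
t=13: x=[59.1319 53.9734 43.2771 29.9600 22.4829 17.9018 16.7187] k=[55 51 45 28 20 17 21]
t=14: x=[54.0612 50.3798 43.4380 29.0800 20.8338 18.2671 21.2112] k=[54 51 39 29 24 17 19]
t=15: x=[53.1511 49.5242 38.9777 29.6000 24.0102 18.5106 19.4178] k=[56 47 37 28 26 23 16]
t=16: x=[54.4754 46.4341 36.8515 28.8400 26.1384 23.0045 17.4559] k=[58 50 38 29 26 27 13]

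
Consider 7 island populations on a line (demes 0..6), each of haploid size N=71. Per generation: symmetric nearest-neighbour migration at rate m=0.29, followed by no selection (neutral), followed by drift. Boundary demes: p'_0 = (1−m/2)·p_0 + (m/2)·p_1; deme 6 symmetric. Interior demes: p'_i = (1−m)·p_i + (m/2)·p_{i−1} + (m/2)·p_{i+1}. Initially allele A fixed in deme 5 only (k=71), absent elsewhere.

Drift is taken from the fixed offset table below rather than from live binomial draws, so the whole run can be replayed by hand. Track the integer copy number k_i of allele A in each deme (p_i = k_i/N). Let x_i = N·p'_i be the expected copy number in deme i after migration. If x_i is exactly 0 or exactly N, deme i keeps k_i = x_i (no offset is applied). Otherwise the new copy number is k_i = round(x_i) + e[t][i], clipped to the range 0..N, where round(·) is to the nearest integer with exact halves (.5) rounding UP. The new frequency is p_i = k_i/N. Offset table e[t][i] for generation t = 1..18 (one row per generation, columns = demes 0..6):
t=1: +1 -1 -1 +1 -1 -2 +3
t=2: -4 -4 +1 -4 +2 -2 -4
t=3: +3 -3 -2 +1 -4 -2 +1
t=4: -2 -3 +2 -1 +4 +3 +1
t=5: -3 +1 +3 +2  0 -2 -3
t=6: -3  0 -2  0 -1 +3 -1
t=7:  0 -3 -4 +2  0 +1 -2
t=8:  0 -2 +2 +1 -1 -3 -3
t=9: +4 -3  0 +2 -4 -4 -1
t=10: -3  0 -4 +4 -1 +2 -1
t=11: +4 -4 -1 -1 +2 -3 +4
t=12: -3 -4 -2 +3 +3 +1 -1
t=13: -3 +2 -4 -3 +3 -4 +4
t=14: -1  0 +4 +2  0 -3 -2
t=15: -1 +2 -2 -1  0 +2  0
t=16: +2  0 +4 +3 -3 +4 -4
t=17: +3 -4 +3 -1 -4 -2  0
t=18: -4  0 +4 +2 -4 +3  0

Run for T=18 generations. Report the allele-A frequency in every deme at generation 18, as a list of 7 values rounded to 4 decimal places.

t=0: k=[0 0 0 0 0 71 0]
t=1: x=[0.0000 0.0000 0.0000 0.0000 10.2950 50.4100 10.2950] k=[0 0 0 0 9 48 13]
t=2: x=[0.0000 0.0000 0.0000 1.3050 13.3500 37.2700 18.0750] k=[0 0 0 0 15 35 14]
t=3: x=[0.0000 0.0000 0.0000 2.1750 15.7250 29.0550 17.0450] k=[0 0 0 3 12 27 18]
t=4: x=[0.0000 0.0000 0.4350 3.8700 12.8700 23.5200 19.3050] k=[0 0 2 3 17 27 20]
t=5: x=[0.0000 0.2900 1.8550 4.8850 16.4200 24.5350 21.0150] k=[0 1 5 7 16 23 18]
t=6: x=[0.1450 1.4350 4.7100 8.0150 15.7100 21.2600 18.7250] k=[0 1 3 8 15 24 18]
t=7: x=[0.1450 1.1450 3.4350 8.2900 15.2900 21.8250 18.8700] k=[0 0 0 10 15 23 17]
t=8: x=[0.0000 0.0000 1.4500 9.2750 15.4350 20.9700 17.8700] k=[0 0 3 10 14 18 15]
t=9: x=[0.0000 0.4350 3.5800 9.5650 14.0000 16.9850 15.4350] k=[0 0 4 12 10 13 14]
t=10: x=[0.0000 0.5800 4.5800 10.5500 10.7250 12.7100 13.8550] k=[0 1 1 15 10 15 13]
t=11: x=[0.1450 0.8550 3.0300 12.2450 11.4500 13.9850 13.2900] k=[4 0 2 11 13 11 17]
t=12: x=[3.4200 0.8700 3.0150 9.9850 12.4200 12.1600 16.1300] k=[0 0 1 13 15 13 15]
t=13: x=[0.0000 0.1450 2.5950 11.5500 14.4200 13.5800 14.7100] k=[0 2 0 9 17 10 19]
t=14: x=[0.2900 1.4200 1.5950 8.8550 14.8250 12.3200 17.6950] k=[0 1 6 11 15 9 16]
t=15: x=[0.1450 1.5800 6.0000 10.8550 13.5500 10.8850 14.9850] k=[0 4 4 10 14 13 15]
t=16: x=[0.5800 3.4200 4.8700 9.7100 13.2750 13.4350 14.7100] k=[3 3 9 13 10 17 11]
t=17: x=[3.0000 3.8700 8.7100 11.9850 11.4500 15.1150 11.8700] k=[6 0 12 11 7 13 12]
t=18: x=[5.1300 2.6100 10.1150 10.5650 8.4500 11.9850 12.1450] k=[1 3 14 13 4 15 12]

[0.0141, 0.0423, 0.1972, 0.1831, 0.0563, 0.2113, 0.1690]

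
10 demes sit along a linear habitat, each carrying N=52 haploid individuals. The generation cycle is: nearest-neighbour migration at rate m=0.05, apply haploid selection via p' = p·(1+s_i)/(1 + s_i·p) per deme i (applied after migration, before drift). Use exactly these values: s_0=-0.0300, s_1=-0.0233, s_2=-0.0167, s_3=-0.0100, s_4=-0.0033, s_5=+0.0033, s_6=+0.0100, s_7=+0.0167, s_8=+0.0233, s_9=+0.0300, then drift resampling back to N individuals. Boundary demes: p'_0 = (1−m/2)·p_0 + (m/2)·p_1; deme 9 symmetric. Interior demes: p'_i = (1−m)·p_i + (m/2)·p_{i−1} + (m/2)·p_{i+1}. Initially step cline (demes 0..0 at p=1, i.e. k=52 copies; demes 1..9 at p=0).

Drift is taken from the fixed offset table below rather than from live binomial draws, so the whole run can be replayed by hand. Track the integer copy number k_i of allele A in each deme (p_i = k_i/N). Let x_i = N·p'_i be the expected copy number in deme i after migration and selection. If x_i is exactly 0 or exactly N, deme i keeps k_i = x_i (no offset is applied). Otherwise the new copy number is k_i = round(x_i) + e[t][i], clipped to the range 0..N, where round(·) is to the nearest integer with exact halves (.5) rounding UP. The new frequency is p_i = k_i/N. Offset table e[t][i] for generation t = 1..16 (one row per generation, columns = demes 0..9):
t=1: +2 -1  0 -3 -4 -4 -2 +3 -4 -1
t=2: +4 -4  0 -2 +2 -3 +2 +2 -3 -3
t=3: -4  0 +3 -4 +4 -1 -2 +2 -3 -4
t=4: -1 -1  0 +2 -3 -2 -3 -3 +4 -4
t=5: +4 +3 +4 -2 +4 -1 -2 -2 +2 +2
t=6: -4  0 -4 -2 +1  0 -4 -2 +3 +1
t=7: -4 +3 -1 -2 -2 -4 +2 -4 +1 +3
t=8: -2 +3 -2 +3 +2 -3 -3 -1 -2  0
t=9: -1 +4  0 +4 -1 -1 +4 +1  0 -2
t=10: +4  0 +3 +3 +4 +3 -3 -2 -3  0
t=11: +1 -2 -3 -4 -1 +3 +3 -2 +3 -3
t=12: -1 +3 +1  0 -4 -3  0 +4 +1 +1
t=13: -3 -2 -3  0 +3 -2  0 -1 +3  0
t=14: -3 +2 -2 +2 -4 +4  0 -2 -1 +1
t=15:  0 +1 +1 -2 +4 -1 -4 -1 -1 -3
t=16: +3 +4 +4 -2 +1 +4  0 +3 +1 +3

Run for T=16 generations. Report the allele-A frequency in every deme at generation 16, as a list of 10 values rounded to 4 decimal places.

t=0: k=[52 0 0 0 0 0 0 0 0 0]
t=1: x=[50.6608 1.2705 0.0000 0.0000 0.0000 0.0000 0.0000 0.0000 0.0000 0.0000] k=[52 0 0 0 0 0 0 0 0 0]
t=2: x=[50.6608 1.2705 0.0000 0.0000 0.0000 0.0000 0.0000 0.0000 0.0000 0.0000] k=[52 0 0 0 0 0 0 0 0 0]
t=3: x=[50.6608 1.2705 0.0000 0.0000 0.0000 0.0000 0.0000 0.0000 0.0000 0.0000] k=[47 1 0 0 0 0 0 0 0 0]
t=4: x=[45.6829 2.0775 0.0246 0.0000 0.0000 0.0000 0.0000 0.0000 0.0000 0.0000] k=[45 1 0 0 0 0 0 0 0 0]
t=5: x=[43.6895 2.0285 0.0246 0.0000 0.0000 0.0000 0.0000 0.0000 0.0000 0.0000] k=[48 5 4 0 0 0 0 0 0 0]
t=6: x=[46.7838 5.9251 3.8643 0.0990 0.0000 0.0000 0.0000 0.0000 0.0000 0.0000] k=[43 6 0 0 0 0 0 0 0 0]
t=7: x=[41.8281 6.6373 0.1475 0.0000 0.0000 0.0000 0.0000 0.0000 0.0000 0.0000] k=[38 10 0 0 0 0 0 0 0 0]
t=8: x=[36.9767 10.2545 0.2458 0.0000 0.0000 0.0000 0.0000 0.0000 0.0000 0.0000] k=[35 13 0 0 0 0 0 0 0 0]
t=9: x=[34.0941 12.9939 0.3196 0.0000 0.0000 0.0000 0.0000 0.0000 0.0000 0.0000] k=[33 17 0 0 0 0 0 0 0 0]
t=10: x=[32.2281 16.7066 0.4180 0.0000 0.0000 0.0000 0.0000 0.0000 0.0000 0.0000] k=[36 17 3 0 0 0 0 0 0 0]
t=11: x=[35.1803 16.8553 3.2237 0.0743 0.0000 0.0000 0.0000 0.0000 0.0000 0.0000] k=[36 15 0 0 0 0 0 0 0 0]
t=12: x=[35.1297 14.8981 0.3688 0.0000 0.0000 0.0000 0.0000 0.0000 0.0000 0.0000] k=[34 18 1 0 0 0 0 0 0 0]
t=13: x=[33.2363 17.6987 1.3772 0.0248 0.0000 0.0000 0.0000 0.0000 0.0000 0.0000] k=[30 16 0 0 0 0 0 0 0 0]
t=14: x=[29.2610 15.6905 0.3934 0.0000 0.0000 0.0000 0.0000 0.0000 0.0000 0.0000] k=[26 18 0 0 0 0 0 0 0 0]
t=15: x=[25.4041 17.4754 0.4425 0.0000 0.0000 0.0000 0.0000 0.0000 0.0000 0.0000] k=[25 18 1 0 0 0 0 0 0 0]
t=16: x=[24.4301 17.4754 1.3772 0.0248 0.0000 0.0000 0.0000 0.0000 0.0000 0.0000] k=[27 21 5 0 0 0 0 0 0 0]

[0.5192, 0.4038, 0.0962, 0.0000, 0.0000, 0.0000, 0.0000, 0.0000, 0.0000, 0.0000]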